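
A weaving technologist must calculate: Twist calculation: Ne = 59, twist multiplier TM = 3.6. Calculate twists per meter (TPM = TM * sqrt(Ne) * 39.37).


Formula: TPM = TM * sqrt(Ne) * 39.37
Step 1: sqrt(Ne) = sqrt(59) = 7.6811
Step 2: TM * sqrt(Ne) = 3.6 * 7.6811 = 27.652
Step 3: TPM = 27.652 * 39.37 = 1089 twists/m

1089 twists/m


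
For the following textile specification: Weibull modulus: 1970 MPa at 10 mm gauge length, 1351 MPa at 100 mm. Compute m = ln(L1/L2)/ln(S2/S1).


Formula: m = ln(L1/L2) / ln(S2/S1)
Step 1: ln(L1/L2) = ln(10/100) = -2.30259
Step 2: S2/S1 = 1351/1970 = 0.68579
Step 3: ln(S2/S1) = ln(0.68579) = -0.37718
Step 4: m = -2.30259 / -0.37718 = 6.10

6.10 (Weibull m)


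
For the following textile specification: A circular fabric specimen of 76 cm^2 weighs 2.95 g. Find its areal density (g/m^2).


Formula: GSM = mass_g / area_m2
Step 1: Convert area: 76 cm^2 = 76 / 10000 = 0.0076 m^2
Step 2: GSM = 2.95 g / 0.0076 m^2 = 388.2 g/m^2

388.2 g/m^2


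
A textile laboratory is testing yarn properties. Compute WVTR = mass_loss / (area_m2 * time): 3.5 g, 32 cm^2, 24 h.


Formula: WVTR = mass_loss / (area * time)
Step 1: Convert area: 32 cm^2 = 0.0032 m^2
Step 2: WVTR = 3.5 g / (0.0032 m^2 * 24 h)
Step 3: WVTR = 3.5 / 0.0768 = 45.6 g/m^2/h

45.6 g/m^2/h


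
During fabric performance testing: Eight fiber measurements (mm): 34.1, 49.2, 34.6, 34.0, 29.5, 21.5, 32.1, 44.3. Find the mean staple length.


Formula: Mean = sum of lengths / count
Sum = 34.1 + 49.2 + 34.6 + 34.0 + 29.5 + 21.5 + 32.1 + 44.3
Sum = 279.3 mm
Mean = 279.3 / 8 = 34.91 mm

34.91 mm


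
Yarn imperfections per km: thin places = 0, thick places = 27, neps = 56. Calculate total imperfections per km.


Formula: Total = thin places + thick places + neps
Total = 0 + 27 + 56
Total = 83 imperfections/km

83 imperfections/km


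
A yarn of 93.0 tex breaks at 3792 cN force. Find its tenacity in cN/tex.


Formula: Tenacity = Breaking force / Linear density
Tenacity = 3792 cN / 93.0 tex
Tenacity = 40.77 cN/tex

40.77 cN/tex


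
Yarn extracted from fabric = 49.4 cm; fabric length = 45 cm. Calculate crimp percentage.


Formula: Crimp% = ((L_yarn - L_fabric) / L_fabric) * 100
Step 1: Extension = 49.4 - 45 = 4.4 cm
Step 2: Crimp% = (4.4 / 45) * 100
Step 3: Crimp% = 0.097778 * 100 = 9.7778% ≈ 9.8%

9.8%


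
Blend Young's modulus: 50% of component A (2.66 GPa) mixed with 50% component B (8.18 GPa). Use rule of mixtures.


Formula: Blend property = (fraction_A * property_A) + (fraction_B * property_B)
Step 1: Contribution A = 50/100 * 2.66 GPa = 1.33 GPa
Step 2: Contribution B = 50/100 * 8.18 GPa = 4.09 GPa
Step 3: Blend Young's modulus = 1.33 + 4.09 = 5.42 GPa

5.42 GPa


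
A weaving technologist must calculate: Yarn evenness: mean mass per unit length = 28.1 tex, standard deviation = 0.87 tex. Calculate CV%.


Formula: CV% = (standard deviation / mean) * 100
Step 1: Ratio = 0.87 / 28.1 = 0.030961
Step 2: CV% = 0.030961 * 100 = 3.0961% ≈ 3.1%

3.1%


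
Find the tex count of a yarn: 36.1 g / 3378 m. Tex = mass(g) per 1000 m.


Formula: Tex = (mass_g / length_m) * 1000
Substituting: Tex = (36.1 / 3378) * 1000
Intermediate: 36.1 / 3378 = 0.0106868 g/m
Tex = 0.0106868 * 1000 = 10.69 tex

10.69 tex


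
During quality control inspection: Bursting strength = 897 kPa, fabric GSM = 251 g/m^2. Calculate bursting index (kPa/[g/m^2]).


Formula: Bursting Index = Bursting Strength / Fabric GSM
BI = 897 kPa / 251 g/m^2
BI = 3.574 kPa/(g/m^2)

3.574 kPa/(g/m^2)


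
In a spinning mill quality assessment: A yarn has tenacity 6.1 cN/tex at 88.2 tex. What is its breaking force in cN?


Formula: Breaking force = Tenacity * Linear density
F = 6.1 cN/tex * 88.2 tex
F = 538.02 cN

538.02 cN


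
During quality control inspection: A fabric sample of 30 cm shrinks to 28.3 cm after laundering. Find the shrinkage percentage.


Formula: Shrinkage% = ((L_before - L_after) / L_before) * 100
Step 1: Shrinkage = 30 - 28.3 = 1.7 cm
Step 2: Shrinkage% = (1.7 / 30) * 100
Step 3: Shrinkage% = 0.056667 * 100 = 5.6667% ≈ 5.7%

5.7%


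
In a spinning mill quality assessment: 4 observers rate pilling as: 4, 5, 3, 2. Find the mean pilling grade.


Formula: Mean = sum / count
Sum = 4 + 5 + 3 + 2 = 14
Mean = 14 / 4 = 3.5

3.5


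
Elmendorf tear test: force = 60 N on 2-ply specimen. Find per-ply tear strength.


Formula: Per-ply strength = Total force / Number of plies
Per-ply = 60 N / 2
Per-ply = 30 N

30 N


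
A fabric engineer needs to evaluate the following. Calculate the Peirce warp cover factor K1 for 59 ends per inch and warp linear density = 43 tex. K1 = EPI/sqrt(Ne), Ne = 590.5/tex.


Formula: K1 = EPI / sqrt(Ne), with Ne = 590.5 / tex_warp
Step 1: Ne = 590.5 / 43 = 13.733
Step 2: sqrt(Ne) = sqrt(13.733) = 3.7058
Step 3: K1 = 59 / 3.7058 = 15.9

15.9


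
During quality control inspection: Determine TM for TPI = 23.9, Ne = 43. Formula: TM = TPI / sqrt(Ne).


Formula: TM = TPI / sqrt(Ne)
Step 1: sqrt(Ne) = sqrt(43) = 6.5574
Step 2: TM = 23.9 / 6.5574 = 3.64

3.64 TM


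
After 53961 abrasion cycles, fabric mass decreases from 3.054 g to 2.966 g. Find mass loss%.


Formula: Mass loss% = ((m_before - m_after) / m_before) * 100
Step 1: Mass loss = 3.054 - 2.966 = 0.088 g
Step 2: Ratio = 0.088 / 3.054 = 0.0288147
Step 3: Mass loss% = 0.0288147 * 100 = 2.88147% ≈ 2.88%

2.88%


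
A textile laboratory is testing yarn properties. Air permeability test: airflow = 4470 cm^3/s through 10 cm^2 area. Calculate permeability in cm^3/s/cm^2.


Formula: Air Permeability = Airflow / Test Area
AP = 4470 cm^3/s / 10 cm^2
AP = 447.0 cm^3/s/cm^2

447.0 cm^3/s/cm^2


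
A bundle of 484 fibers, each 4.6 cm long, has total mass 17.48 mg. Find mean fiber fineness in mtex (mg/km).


Formula: fineness (mtex) = mass (mg) / total length (km) = (mass_mg / total_length_m) * 1000
Step 1: Convert fiber length: 4.6 cm = 0.046 m
Step 2: Total fiber length = 484 * 0.046 = 22.264 m
Step 3: Linear density = 17.48 mg / 22.264 m = 0.7851 mg/m
Step 4: fineness = 0.7851 * 1000 = 785.1 mtex

785.1 mtex


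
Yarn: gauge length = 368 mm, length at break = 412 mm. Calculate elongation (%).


Formula: Elongation (%) = ((L_break - L0) / L0) * 100
Step 1: Extension = 412 - 368 = 44 mm
Step 2: Elongation = (44 / 368) * 100
Step 3: Elongation = 0.119565 * 100 = 11.9565% ≈ 12.0%

12.0%


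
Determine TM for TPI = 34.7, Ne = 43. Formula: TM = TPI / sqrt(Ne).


Formula: TM = TPI / sqrt(Ne)
Step 1: sqrt(Ne) = sqrt(43) = 6.5574
Step 2: TM = 34.7 / 6.5574 = 5.29

5.29 TM


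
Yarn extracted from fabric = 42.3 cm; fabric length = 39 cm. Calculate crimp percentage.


Formula: Crimp% = ((L_yarn - L_fabric) / L_fabric) * 100
Step 1: Extension = 42.3 - 39 = 3.3 cm
Step 2: Crimp% = (3.3 / 39) * 100
Step 3: Crimp% = 0.084615 * 100 = 8.4615% ≈ 8.5%

8.5%


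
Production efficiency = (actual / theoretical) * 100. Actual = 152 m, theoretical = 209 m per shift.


Formula: Efficiency% = (Actual output / Theoretical output) * 100
Efficiency% = (152 / 209) * 100
Efficiency% = 0.727273 * 100 = 72.7273% ≈ 72.7%

72.7%


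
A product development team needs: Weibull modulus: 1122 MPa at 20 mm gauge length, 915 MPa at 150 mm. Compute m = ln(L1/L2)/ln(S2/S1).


Formula: m = ln(L1/L2) / ln(S2/S1)
Step 1: ln(L1/L2) = ln(20/150) = -2.01490
Step 2: S2/S1 = 915/1122 = 0.81551
Step 3: ln(S2/S1) = ln(0.81551) = -0.20394
Step 4: m = -2.01490 / -0.20394 = 9.88

9.88 (Weibull m)


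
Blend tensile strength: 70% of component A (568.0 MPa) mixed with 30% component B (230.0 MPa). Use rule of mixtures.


Formula: Blend property = (fraction_A * property_A) + (fraction_B * property_B)
Step 1: Contribution A = 70/100 * 568.0 MPa = 397.6 MPa
Step 2: Contribution B = 30/100 * 230.0 MPa = 69.0 MPa
Step 3: Blend tensile strength = 397.6 + 69.0 = 466.6 MPa

466.6 MPa


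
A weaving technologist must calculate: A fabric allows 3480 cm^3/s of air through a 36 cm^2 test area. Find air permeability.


Formula: Air Permeability = Airflow / Test Area
AP = 3480 cm^3/s / 36 cm^2
AP = 96.7 cm^3/s/cm^2

96.7 cm^3/s/cm^2


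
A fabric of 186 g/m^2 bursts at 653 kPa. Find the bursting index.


Formula: Bursting Index = Bursting Strength / Fabric GSM
BI = 653 kPa / 186 g/m^2
BI = 3.511 kPa/(g/m^2)

3.511 kPa/(g/m^2)


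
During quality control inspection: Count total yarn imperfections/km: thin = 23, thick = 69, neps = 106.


Formula: Total = thin places + thick places + neps
Total = 23 + 69 + 106
Total = 198 imperfections/km

198 imperfections/km


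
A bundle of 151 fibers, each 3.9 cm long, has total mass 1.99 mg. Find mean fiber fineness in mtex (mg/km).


Formula: fineness (mtex) = mass (mg) / total length (km) = (mass_mg / total_length_m) * 1000
Step 1: Convert fiber length: 3.9 cm = 0.039 m
Step 2: Total fiber length = 151 * 0.039 = 5.889 m
Step 3: Linear density = 1.99 mg / 5.889 m = 0.3379 mg/m
Step 4: fineness = 0.3379 * 1000 = 337.9 mtex

337.9 mtex


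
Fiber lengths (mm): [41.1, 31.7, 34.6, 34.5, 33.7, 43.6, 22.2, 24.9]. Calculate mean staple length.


Formula: Mean = sum of lengths / count
Sum = 41.1 + 31.7 + 34.6 + 34.5 + 33.7 + 43.6 + 22.2 + 24.9
Sum = 266.3 mm
Mean = 266.3 / 8 = 33.29 mm

33.29 mm


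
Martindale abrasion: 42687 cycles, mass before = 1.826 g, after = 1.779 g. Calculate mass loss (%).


Formula: Mass loss% = ((m_before - m_after) / m_before) * 100
Step 1: Mass loss = 1.826 - 1.779 = 0.047 g
Step 2: Ratio = 0.047 / 1.826 = 0.0257393
Step 3: Mass loss% = 0.0257393 * 100 = 2.57393% ≈ 2.57%

2.57%


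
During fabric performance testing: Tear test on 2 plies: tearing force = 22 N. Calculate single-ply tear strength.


Formula: Per-ply strength = Total force / Number of plies
Per-ply = 22 N / 2
Per-ply = 11 N

11 N


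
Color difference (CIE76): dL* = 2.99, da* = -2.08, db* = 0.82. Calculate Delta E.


Formula: Delta E = sqrt(dL*^2 + da*^2 + db*^2)
Step 1: dL*^2 = 2.99^2 = 8.9401
Step 2: da*^2 = (-2.08)^2 = 4.3264
Step 3: db*^2 = 0.82^2 = 0.6724
Step 4: Sum = 8.9401 + 4.3264 + 0.6724 = 13.9389
Step 5: Delta E = sqrt(13.9389) = 3.73

3.73 Delta E


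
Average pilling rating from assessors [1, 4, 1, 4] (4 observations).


Formula: Mean = sum / count
Sum = 1 + 4 + 1 + 4 = 10
Mean = 10 / 4 = 2.5

2.5


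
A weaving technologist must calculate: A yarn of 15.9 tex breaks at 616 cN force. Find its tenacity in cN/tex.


Formula: Tenacity = Breaking force / Linear density
Tenacity = 616 cN / 15.9 tex
Tenacity = 38.74 cN/tex

38.74 cN/tex


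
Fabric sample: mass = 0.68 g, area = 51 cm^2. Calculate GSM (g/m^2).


Formula: GSM = mass_g / area_m2
Step 1: Convert area: 51 cm^2 = 51 / 10000 = 0.0051 m^2
Step 2: GSM = 0.68 g / 0.0051 m^2 = 133.3 g/m^2

133.3 g/m^2


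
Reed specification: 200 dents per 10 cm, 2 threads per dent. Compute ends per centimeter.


Formula: EPC = (dents per 10 cm * ends per dent) / 10
Step 1: Total ends per 10 cm = 200 * 2 = 400
Step 2: EPC = 400 / 10 = 40.0 ends/cm

40.0 ends/cm


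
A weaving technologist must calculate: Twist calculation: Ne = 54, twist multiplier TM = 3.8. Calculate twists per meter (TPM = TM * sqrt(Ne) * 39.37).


Formula: TPM = TM * sqrt(Ne) * 39.37
Step 1: sqrt(Ne) = sqrt(54) = 7.3485
Step 2: TM * sqrt(Ne) = 3.8 * 7.3485 = 27.9243
Step 3: TPM = 27.9243 * 39.37 = 1099 twists/m

1099 twists/m


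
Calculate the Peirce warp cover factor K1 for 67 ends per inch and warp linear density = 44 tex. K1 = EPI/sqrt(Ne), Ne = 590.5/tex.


Formula: K1 = EPI / sqrt(Ne), with Ne = 590.5 / tex_warp
Step 1: Ne = 590.5 / 44 = 13.42
Step 2: sqrt(Ne) = sqrt(13.42) = 3.6633
Step 3: K1 = 67 / 3.6633 = 18.3

18.3


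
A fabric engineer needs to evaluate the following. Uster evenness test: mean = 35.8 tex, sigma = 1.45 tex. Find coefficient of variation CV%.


Formula: CV% = (standard deviation / mean) * 100
Step 1: Ratio = 1.45 / 35.8 = 0.040503
Step 2: CV% = 0.040503 * 100 = 4.0503% ≈ 4.1%

4.1%


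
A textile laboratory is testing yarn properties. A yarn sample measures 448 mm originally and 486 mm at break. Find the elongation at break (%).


Formula: Elongation (%) = ((L_break - L0) / L0) * 100
Step 1: Extension = 486 - 448 = 38 mm
Step 2: Elongation = (38 / 448) * 100
Step 3: Elongation = 0.084821 * 100 = 8.4821% ≈ 8.5%

8.5%


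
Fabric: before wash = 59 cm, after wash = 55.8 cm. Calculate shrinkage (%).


Formula: Shrinkage% = ((L_before - L_after) / L_before) * 100
Step 1: Shrinkage = 59 - 55.8 = 3.2 cm
Step 2: Shrinkage% = (3.2 / 59) * 100
Step 3: Shrinkage% = 0.054237 * 100 = 5.4237% ≈ 5.4%

5.4%


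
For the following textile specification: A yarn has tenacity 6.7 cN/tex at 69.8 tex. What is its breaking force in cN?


Formula: Breaking force = Tenacity * Linear density
F = 6.7 cN/tex * 69.8 tex
F = 467.66 cN

467.66 cN


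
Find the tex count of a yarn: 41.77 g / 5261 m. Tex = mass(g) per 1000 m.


Formula: Tex = (mass_g / length_m) * 1000
Substituting: Tex = (41.77 / 5261) * 1000
Intermediate: 41.77 / 5261 = 0.00793956 g/m
Tex = 0.00793956 * 1000 = 7.94 tex

7.94 tex


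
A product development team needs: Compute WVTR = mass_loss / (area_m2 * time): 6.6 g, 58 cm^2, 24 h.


Formula: WVTR = mass_loss / (area * time)
Step 1: Convert area: 58 cm^2 = 0.0058 m^2
Step 2: WVTR = 6.6 g / (0.0058 m^2 * 24 h)
Step 3: WVTR = 6.6 / 0.1392 = 47.4 g/m^2/h

47.4 g/m^2/h


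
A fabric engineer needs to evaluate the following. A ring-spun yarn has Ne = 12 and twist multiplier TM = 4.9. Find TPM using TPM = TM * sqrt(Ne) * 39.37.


Formula: TPM = TM * sqrt(Ne) * 39.37
Step 1: sqrt(Ne) = sqrt(12) = 3.4641
Step 2: TM * sqrt(Ne) = 4.9 * 3.4641 = 16.9741
Step 3: TPM = 16.9741 * 39.37 = 668 twists/m

668 twists/m


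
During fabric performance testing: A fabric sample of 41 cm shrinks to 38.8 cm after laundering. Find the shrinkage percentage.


Formula: Shrinkage% = ((L_before - L_after) / L_before) * 100
Step 1: Shrinkage = 41 - 38.8 = 2.2 cm
Step 2: Shrinkage% = (2.2 / 41) * 100
Step 3: Shrinkage% = 0.053659 * 100 = 5.3659% ≈ 5.4%

5.4%


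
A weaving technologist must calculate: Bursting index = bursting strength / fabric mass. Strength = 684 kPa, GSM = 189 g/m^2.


Formula: Bursting Index = Bursting Strength / Fabric GSM
BI = 684 kPa / 189 g/m^2
BI = 3.619 kPa/(g/m^2)

3.619 kPa/(g/m^2)


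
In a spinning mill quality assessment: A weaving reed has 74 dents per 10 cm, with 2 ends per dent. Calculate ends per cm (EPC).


Formula: EPC = (dents per 10 cm * ends per dent) / 10
Step 1: Total ends per 10 cm = 74 * 2 = 148
Step 2: EPC = 148 / 10 = 14.8 ends/cm

14.8 ends/cm


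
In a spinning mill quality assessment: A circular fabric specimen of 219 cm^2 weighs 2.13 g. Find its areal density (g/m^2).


Formula: GSM = mass_g / area_m2
Step 1: Convert area: 219 cm^2 = 219 / 10000 = 0.0219 m^2
Step 2: GSM = 2.13 g / 0.0219 m^2 = 97.3 g/m^2

97.3 g/m^2


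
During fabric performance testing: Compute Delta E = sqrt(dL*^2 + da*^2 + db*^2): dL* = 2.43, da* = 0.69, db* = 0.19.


Formula: Delta E = sqrt(dL*^2 + da*^2 + db*^2)
Step 1: dL*^2 = 2.43^2 = 5.9049
Step 2: da*^2 = 0.69^2 = 0.4761
Step 3: db*^2 = 0.19^2 = 0.0361
Step 4: Sum = 5.9049 + 0.4761 + 0.0361 = 6.4171
Step 5: Delta E = sqrt(6.4171) = 2.53

2.53 Delta E


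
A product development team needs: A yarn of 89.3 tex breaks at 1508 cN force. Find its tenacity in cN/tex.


Formula: Tenacity = Breaking force / Linear density
Tenacity = 1508 cN / 89.3 tex
Tenacity = 16.89 cN/tex

16.89 cN/tex


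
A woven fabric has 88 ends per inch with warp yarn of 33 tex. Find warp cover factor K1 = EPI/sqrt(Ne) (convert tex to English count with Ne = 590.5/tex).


Formula: K1 = EPI / sqrt(Ne), with Ne = 590.5 / tex_warp
Step 1: Ne = 590.5 / 33 = 17.894
Step 2: sqrt(Ne) = sqrt(17.894) = 4.2301
Step 3: K1 = 88 / 4.2301 = 20.8

20.8


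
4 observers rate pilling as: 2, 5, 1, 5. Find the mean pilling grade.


Formula: Mean = sum / count
Sum = 2 + 5 + 1 + 5 = 13
Mean = 13 / 4 = 3.3

3.3


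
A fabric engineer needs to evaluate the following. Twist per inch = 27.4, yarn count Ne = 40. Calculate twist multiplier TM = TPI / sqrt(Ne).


Formula: TM = TPI / sqrt(Ne)
Step 1: sqrt(Ne) = sqrt(40) = 6.3246
Step 2: TM = 27.4 / 6.3246 = 4.33

4.33 TM


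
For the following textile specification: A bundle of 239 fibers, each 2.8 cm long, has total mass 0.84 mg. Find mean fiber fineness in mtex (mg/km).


Formula: fineness (mtex) = mass (mg) / total length (km) = (mass_mg / total_length_m) * 1000
Step 1: Convert fiber length: 2.8 cm = 0.028 m
Step 2: Total fiber length = 239 * 0.028 = 6.692 m
Step 3: Linear density = 0.84 mg / 6.692 m = 0.1255 mg/m
Step 4: fineness = 0.1255 * 1000 = 125.5 mtex

125.5 mtex


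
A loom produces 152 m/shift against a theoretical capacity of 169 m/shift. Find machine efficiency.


Formula: Efficiency% = (Actual output / Theoretical output) * 100
Efficiency% = (152 / 169) * 100
Efficiency% = 0.899408 * 100 = 89.9408% ≈ 89.9%

89.9%


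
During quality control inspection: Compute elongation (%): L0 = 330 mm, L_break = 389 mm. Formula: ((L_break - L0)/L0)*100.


Formula: Elongation (%) = ((L_break - L0) / L0) * 100
Step 1: Extension = 389 - 330 = 59 mm
Step 2: Elongation = (59 / 330) * 100
Step 3: Elongation = 0.178788 * 100 = 17.8788% ≈ 17.9%

17.9%


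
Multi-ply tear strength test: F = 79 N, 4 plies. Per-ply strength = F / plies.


Formula: Per-ply strength = Total force / Number of plies
Per-ply = 79 N / 4
Per-ply = 19.75 N

19.75 N


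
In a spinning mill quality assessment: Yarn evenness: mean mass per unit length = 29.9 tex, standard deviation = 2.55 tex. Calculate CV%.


Formula: CV% = (standard deviation / mean) * 100
Step 1: Ratio = 2.55 / 29.9 = 0.085284
Step 2: CV% = 0.085284 * 100 = 8.5284% ≈ 8.5%

8.5%


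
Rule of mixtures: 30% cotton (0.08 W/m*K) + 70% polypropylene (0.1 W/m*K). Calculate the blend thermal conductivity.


Formula: Blend property = (fraction_A * property_A) + (fraction_B * property_B)
Step 1: Contribution A = 30/100 * 0.08 W/m*K = 0.024 W/m*K
Step 2: Contribution B = 70/100 * 0.1 W/m*K = 0.07 W/m*K
Step 3: Blend thermal conductivity = 0.024 + 0.07 = 0.094 W/m*K

0.094 W/m*K


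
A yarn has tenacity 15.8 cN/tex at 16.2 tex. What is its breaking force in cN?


Formula: Breaking force = Tenacity * Linear density
F = 15.8 cN/tex * 16.2 tex
F = 255.96 cN

255.96 cN


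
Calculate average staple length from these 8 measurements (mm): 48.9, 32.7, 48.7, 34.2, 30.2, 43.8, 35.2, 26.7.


Formula: Mean = sum of lengths / count
Sum = 48.9 + 32.7 + 48.7 + 34.2 + 30.2 + 43.8 + 35.2 + 26.7
Sum = 300.4 mm
Mean = 300.4 / 8 = 37.55 mm

37.55 mm


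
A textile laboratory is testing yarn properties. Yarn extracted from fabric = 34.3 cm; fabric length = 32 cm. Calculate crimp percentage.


Formula: Crimp% = ((L_yarn - L_fabric) / L_fabric) * 100
Step 1: Extension = 34.3 - 32 = 2.3 cm
Step 2: Crimp% = (2.3 / 32) * 100
Step 3: Crimp% = 0.071875 * 100 = 7.1875% ≈ 7.2%

7.2%


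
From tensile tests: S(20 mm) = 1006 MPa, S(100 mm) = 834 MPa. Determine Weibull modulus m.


Formula: m = ln(L1/L2) / ln(S2/S1)
Step 1: ln(L1/L2) = ln(20/100) = -1.60944
Step 2: S2/S1 = 834/1006 = 0.82903
Step 3: ln(S2/S1) = ln(0.82903) = -0.18750
Step 4: m = -1.60944 / -0.18750 = 8.58

8.58 (Weibull m)


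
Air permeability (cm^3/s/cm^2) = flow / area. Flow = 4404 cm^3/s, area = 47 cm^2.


Formula: Air Permeability = Airflow / Test Area
AP = 4404 cm^3/s / 47 cm^2
AP = 93.7 cm^3/s/cm^2

93.7 cm^3/s/cm^2


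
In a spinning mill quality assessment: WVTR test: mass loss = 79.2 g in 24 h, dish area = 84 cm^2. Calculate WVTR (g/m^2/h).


Formula: WVTR = mass_loss / (area * time)
Step 1: Convert area: 84 cm^2 = 0.0084 m^2
Step 2: WVTR = 79.2 g / (0.0084 m^2 * 24 h)
Step 3: WVTR = 79.2 / 0.2016 = 392.9 g/m^2/h

392.9 g/m^2/h


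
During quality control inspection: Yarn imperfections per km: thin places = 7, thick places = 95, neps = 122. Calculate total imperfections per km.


Formula: Total = thin places + thick places + neps
Total = 7 + 95 + 122
Total = 224 imperfections/km

224 imperfections/km


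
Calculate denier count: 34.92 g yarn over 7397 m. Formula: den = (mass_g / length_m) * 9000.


Formula: den = (mass_g / length_m) * 9000
Substituting: den = (34.92 / 7397) * 9000
Intermediate: 34.92 / 7397 = 0.00472083 g/m
den = 0.00472083 * 9000 = 42.5 denier

42.5 denier


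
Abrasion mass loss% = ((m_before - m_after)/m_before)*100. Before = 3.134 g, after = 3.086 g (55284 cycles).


Formula: Mass loss% = ((m_before - m_after) / m_before) * 100
Step 1: Mass loss = 3.134 - 3.086 = 0.048 g
Step 2: Ratio = 0.048 / 3.134 = 0.0153159
Step 3: Mass loss% = 0.0153159 * 100 = 1.53159% ≈ 1.53%

1.53%


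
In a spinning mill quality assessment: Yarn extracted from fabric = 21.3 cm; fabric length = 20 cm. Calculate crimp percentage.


Formula: Crimp% = ((L_yarn - L_fabric) / L_fabric) * 100
Step 1: Extension = 21.3 - 20 = 1.3 cm
Step 2: Crimp% = (1.3 / 20) * 100
Step 3: Crimp% = 0.065 * 100 = 6.5%

6.5%


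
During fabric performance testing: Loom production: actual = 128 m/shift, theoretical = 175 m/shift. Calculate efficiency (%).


Formula: Efficiency% = (Actual output / Theoretical output) * 100
Efficiency% = (128 / 175) * 100
Efficiency% = 0.731429 * 100 = 73.1429% ≈ 73.1%

73.1%


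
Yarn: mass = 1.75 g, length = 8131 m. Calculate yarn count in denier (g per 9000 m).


Formula: den = (mass_g / length_m) * 9000
Substituting: den = (1.75 / 8131) * 9000
Intermediate: 1.75 / 8131 = 0.00021523 g/m
den = 0.00021523 * 9000 = 1.9 denier

1.9 denier


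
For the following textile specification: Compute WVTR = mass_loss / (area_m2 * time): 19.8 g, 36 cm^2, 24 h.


Formula: WVTR = mass_loss / (area * time)
Step 1: Convert area: 36 cm^2 = 0.0036 m^2
Step 2: WVTR = 19.8 g / (0.0036 m^2 * 24 h)
Step 3: WVTR = 19.8 / 0.0864 = 229.2 g/m^2/h

229.2 g/m^2/h


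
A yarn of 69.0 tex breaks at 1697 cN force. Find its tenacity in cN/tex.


Formula: Tenacity = Breaking force / Linear density
Tenacity = 1697 cN / 69.0 tex
Tenacity = 24.59 cN/tex

24.59 cN/tex


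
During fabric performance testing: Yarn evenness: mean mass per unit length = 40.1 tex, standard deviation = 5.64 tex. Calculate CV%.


Formula: CV% = (standard deviation / mean) * 100
Step 1: Ratio = 5.64 / 40.1 = 0.140648
Step 2: CV% = 0.140648 * 100 = 14.0648% ≈ 14.1%

14.1%


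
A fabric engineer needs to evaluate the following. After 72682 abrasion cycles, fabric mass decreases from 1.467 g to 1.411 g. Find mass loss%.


Formula: Mass loss% = ((m_before - m_after) / m_before) * 100
Step 1: Mass loss = 1.467 - 1.411 = 0.056 g
Step 2: Ratio = 0.056 / 1.467 = 0.0381731
Step 3: Mass loss% = 0.0381731 * 100 = 3.81731% ≈ 3.82%

3.82%


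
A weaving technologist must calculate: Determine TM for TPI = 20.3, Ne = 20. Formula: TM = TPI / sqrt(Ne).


Formula: TM = TPI / sqrt(Ne)
Step 1: sqrt(Ne) = sqrt(20) = 4.4721
Step 2: TM = 20.3 / 4.4721 = 4.54

4.54 TM


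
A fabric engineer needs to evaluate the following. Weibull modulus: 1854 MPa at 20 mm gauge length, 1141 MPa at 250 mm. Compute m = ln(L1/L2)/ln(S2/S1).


Formula: m = ln(L1/L2) / ln(S2/S1)
Step 1: ln(L1/L2) = ln(20/250) = -2.52573
Step 2: S2/S1 = 1141/1854 = 0.61543
Step 3: ln(S2/S1) = ln(0.61543) = -0.48543
Step 4: m = -2.52573 / -0.48543 = 5.20

5.20 (Weibull m)


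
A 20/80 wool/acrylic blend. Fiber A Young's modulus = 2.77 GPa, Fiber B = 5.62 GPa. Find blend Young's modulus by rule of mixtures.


Formula: Blend property = (fraction_A * property_A) + (fraction_B * property_B)
Step 1: Contribution A = 20/100 * 2.77 GPa = 0.554 GPa
Step 2: Contribution B = 80/100 * 5.62 GPa = 4.496 GPa
Step 3: Blend Young's modulus = 0.554 + 4.496 = 5.05 GPa

5.05 GPa


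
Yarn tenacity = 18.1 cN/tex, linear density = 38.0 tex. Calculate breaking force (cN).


Formula: Breaking force = Tenacity * Linear density
F = 18.1 cN/tex * 38.0 tex
F = 687.80 cN

687.80 cN


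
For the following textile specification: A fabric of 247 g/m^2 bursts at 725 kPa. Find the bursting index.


Formula: Bursting Index = Bursting Strength / Fabric GSM
BI = 725 kPa / 247 g/m^2
BI = 2.935 kPa/(g/m^2)

2.935 kPa/(g/m^2)


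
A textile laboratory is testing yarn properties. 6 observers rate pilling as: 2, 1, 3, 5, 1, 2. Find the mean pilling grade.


Formula: Mean = sum / count
Sum = 2 + 1 + 3 + 5 + 1 + 2 = 14
Mean = 14 / 6 = 2.3

2.3


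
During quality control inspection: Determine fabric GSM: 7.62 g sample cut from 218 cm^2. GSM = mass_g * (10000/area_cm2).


Formula: GSM = mass_g / area_m2
Step 1: Convert area: 218 cm^2 = 218 / 10000 = 0.0218 m^2
Step 2: GSM = 7.62 g / 0.0218 m^2 = 349.5 g/m^2

349.5 g/m^2


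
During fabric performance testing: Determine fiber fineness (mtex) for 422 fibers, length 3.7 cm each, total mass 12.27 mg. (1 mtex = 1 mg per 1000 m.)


Formula: fineness (mtex) = mass (mg) / total length (km) = (mass_mg / total_length_m) * 1000
Step 1: Convert fiber length: 3.7 cm = 0.037 m
Step 2: Total fiber length = 422 * 0.037 = 15.614 m
Step 3: Linear density = 12.27 mg / 15.614 m = 0.7858 mg/m
Step 4: fineness = 0.7858 * 1000 = 785.8 mtex

785.8 mtex


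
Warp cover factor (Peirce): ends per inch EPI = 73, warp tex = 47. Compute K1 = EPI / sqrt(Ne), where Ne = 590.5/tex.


Formula: K1 = EPI / sqrt(Ne), with Ne = 590.5 / tex_warp
Step 1: Ne = 590.5 / 47 = 12.564
Step 2: sqrt(Ne) = sqrt(12.564) = 3.5446
Step 3: K1 = 73 / 3.5446 = 20.6

20.6


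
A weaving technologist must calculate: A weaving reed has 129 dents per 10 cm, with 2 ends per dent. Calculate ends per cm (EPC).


Formula: EPC = (dents per 10 cm * ends per dent) / 10
Step 1: Total ends per 10 cm = 129 * 2 = 258
Step 2: EPC = 258 / 10 = 25.8 ends/cm

25.8 ends/cm


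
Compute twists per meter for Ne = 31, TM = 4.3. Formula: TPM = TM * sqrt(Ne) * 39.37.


Formula: TPM = TM * sqrt(Ne) * 39.37
Step 1: sqrt(Ne) = sqrt(31) = 5.5678
Step 2: TM * sqrt(Ne) = 4.3 * 5.5678 = 23.9415
Step 3: TPM = 23.9415 * 39.37 = 943 twists/m

943 twists/m


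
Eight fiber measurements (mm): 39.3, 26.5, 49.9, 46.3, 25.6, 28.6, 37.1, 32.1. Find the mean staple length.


Formula: Mean = sum of lengths / count
Sum = 39.3 + 26.5 + 49.9 + 46.3 + 25.6 + 28.6 + 37.1 + 32.1
Sum = 285.4 mm
Mean = 285.4 / 8 = 35.68 mm

35.68 mm


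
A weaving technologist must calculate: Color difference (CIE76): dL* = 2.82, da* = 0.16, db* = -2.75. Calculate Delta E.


Formula: Delta E = sqrt(dL*^2 + da*^2 + db*^2)
Step 1: dL*^2 = 2.82^2 = 7.9524
Step 2: da*^2 = 0.16^2 = 0.0256
Step 3: db*^2 = (-2.75)^2 = 7.5625
Step 4: Sum = 7.9524 + 0.0256 + 7.5625 = 15.5405
Step 5: Delta E = sqrt(15.5405) = 3.94

3.94 Delta E


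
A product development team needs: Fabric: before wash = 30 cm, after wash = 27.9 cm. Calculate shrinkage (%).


Formula: Shrinkage% = ((L_before - L_after) / L_before) * 100
Step 1: Shrinkage = 30 - 27.9 = 2.1 cm
Step 2: Shrinkage% = (2.1 / 30) * 100
Step 3: Shrinkage% = 0.07 * 100 = 7.0%

7.0%


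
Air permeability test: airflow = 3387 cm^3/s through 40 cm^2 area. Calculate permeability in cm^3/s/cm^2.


Formula: Air Permeability = Airflow / Test Area
AP = 3387 cm^3/s / 40 cm^2
AP = 84.7 cm^3/s/cm^2

84.7 cm^3/s/cm^2


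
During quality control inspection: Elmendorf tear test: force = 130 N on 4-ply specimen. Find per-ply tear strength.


Formula: Per-ply strength = Total force / Number of plies
Per-ply = 130 N / 4
Per-ply = 32.5 N

32.5 N


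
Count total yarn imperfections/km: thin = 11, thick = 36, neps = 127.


Formula: Total = thin places + thick places + neps
Total = 11 + 36 + 127
Total = 174 imperfections/km

174 imperfections/km


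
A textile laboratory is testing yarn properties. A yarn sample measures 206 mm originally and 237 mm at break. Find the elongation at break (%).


Formula: Elongation (%) = ((L_break - L0) / L0) * 100
Step 1: Extension = 237 - 206 = 31 mm
Step 2: Elongation = (31 / 206) * 100
Step 3: Elongation = 0.150485 * 100 = 15.0485% ≈ 15.0%

15.0%


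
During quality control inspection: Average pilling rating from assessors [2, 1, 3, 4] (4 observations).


Formula: Mean = sum / count
Sum = 2 + 1 + 3 + 4 = 10
Mean = 10 / 4 = 2.5

2.5


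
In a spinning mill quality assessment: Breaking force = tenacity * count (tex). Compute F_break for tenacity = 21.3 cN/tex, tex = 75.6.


Formula: Breaking force = Tenacity * Linear density
F = 21.3 cN/tex * 75.6 tex
F = 1610.28 cN

1610.28 cN


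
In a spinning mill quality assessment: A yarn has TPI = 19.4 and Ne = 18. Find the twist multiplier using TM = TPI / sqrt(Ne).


Formula: TM = TPI / sqrt(Ne)
Step 1: sqrt(Ne) = sqrt(18) = 4.2426
Step 2: TM = 19.4 / 4.2426 = 4.57

4.57 TM


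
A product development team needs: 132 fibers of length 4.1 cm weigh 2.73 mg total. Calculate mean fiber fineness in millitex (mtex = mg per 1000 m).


Formula: fineness (mtex) = mass (mg) / total length (km) = (mass_mg / total_length_m) * 1000
Step 1: Convert fiber length: 4.1 cm = 0.041 m
Step 2: Total fiber length = 132 * 0.041 = 5.412 m
Step 3: Linear density = 2.73 mg / 5.412 m = 0.5044 mg/m
Step 4: fineness = 0.5044 * 1000 = 504.4 mtex

504.4 mtex


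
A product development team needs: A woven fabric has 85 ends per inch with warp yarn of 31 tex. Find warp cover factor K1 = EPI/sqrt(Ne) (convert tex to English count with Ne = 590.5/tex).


Formula: K1 = EPI / sqrt(Ne), with Ne = 590.5 / tex_warp
Step 1: Ne = 590.5 / 31 = 19.048
Step 2: sqrt(Ne) = sqrt(19.048) = 4.3644
Step 3: K1 = 85 / 4.3644 = 19.5

19.5


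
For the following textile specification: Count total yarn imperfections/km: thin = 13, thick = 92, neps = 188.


Formula: Total = thin places + thick places + neps
Total = 13 + 92 + 188
Total = 293 imperfections/km

293 imperfections/km


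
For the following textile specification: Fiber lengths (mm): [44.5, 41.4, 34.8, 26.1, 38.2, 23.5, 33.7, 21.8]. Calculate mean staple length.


Formula: Mean = sum of lengths / count
Sum = 44.5 + 41.4 + 34.8 + 26.1 + 38.2 + 23.5 + 33.7 + 21.8
Sum = 264.0 mm
Mean = 264.0 / 8 = 33.00 mm

33.00 mm


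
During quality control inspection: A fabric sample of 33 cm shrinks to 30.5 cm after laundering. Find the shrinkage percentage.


Formula: Shrinkage% = ((L_before - L_after) / L_before) * 100
Step 1: Shrinkage = 33 - 30.5 = 2.5 cm
Step 2: Shrinkage% = (2.5 / 33) * 100
Step 3: Shrinkage% = 0.075758 * 100 = 7.5758% ≈ 7.6%

7.6%


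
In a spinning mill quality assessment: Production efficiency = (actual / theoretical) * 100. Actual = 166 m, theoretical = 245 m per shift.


Formula: Efficiency% = (Actual output / Theoretical output) * 100
Efficiency% = (166 / 245) * 100
Efficiency% = 0.677551 * 100 = 67.7551% ≈ 67.8%

67.8%


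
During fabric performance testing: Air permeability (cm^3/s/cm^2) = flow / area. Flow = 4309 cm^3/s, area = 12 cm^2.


Formula: Air Permeability = Airflow / Test Area
AP = 4309 cm^3/s / 12 cm^2
AP = 359.1 cm^3/s/cm^2

359.1 cm^3/s/cm^2


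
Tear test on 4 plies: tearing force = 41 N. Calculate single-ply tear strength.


Formula: Per-ply strength = Total force / Number of plies
Per-ply = 41 N / 4
Per-ply = 10.25 N

10.25 N


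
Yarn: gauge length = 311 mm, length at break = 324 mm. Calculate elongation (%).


Formula: Elongation (%) = ((L_break - L0) / L0) * 100
Step 1: Extension = 324 - 311 = 13 mm
Step 2: Elongation = (13 / 311) * 100
Step 3: Elongation = 0.041801 * 100 = 4.1801% ≈ 4.2%

4.2%


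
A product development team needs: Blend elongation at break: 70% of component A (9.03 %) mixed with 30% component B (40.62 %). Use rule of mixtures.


Formula: Blend property = (fraction_A * property_A) + (fraction_B * property_B)
Step 1: Contribution A = 70/100 * 9.03 % = 6.321 %
Step 2: Contribution B = 30/100 * 40.62 % = 12.186 %
Step 3: Blend elongation at break = 6.321 + 12.186 = 18.507 %

18.507 %


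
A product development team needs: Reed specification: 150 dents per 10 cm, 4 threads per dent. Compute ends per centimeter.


Formula: EPC = (dents per 10 cm * ends per dent) / 10
Step 1: Total ends per 10 cm = 150 * 4 = 600
Step 2: EPC = 600 / 10 = 60.0 ends/cm

60.0 ends/cm


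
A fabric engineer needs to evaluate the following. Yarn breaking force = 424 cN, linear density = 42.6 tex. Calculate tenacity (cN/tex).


Formula: Tenacity = Breaking force / Linear density
Tenacity = 424 cN / 42.6 tex
Tenacity = 9.95 cN/tex

9.95 cN/tex


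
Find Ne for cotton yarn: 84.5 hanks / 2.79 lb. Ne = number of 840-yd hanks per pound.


Formula: Ne = hanks / mass_lb
Substituting: Ne = 84.5 / 2.79
Ne = 30.3

30.3 Ne


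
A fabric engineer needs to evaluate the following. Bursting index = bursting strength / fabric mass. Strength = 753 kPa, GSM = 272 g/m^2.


Formula: Bursting Index = Bursting Strength / Fabric GSM
BI = 753 kPa / 272 g/m^2
BI = 2.768 kPa/(g/m^2)

2.768 kPa/(g/m^2)


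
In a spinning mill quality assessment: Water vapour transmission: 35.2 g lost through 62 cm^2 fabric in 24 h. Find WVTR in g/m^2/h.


Formula: WVTR = mass_loss / (area * time)
Step 1: Convert area: 62 cm^2 = 0.0062 m^2
Step 2: WVTR = 35.2 g / (0.0062 m^2 * 24 h)
Step 3: WVTR = 35.2 / 0.1488 = 236.6 g/m^2/h

236.6 g/m^2/h


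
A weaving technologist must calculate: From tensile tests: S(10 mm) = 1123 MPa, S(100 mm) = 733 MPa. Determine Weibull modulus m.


Formula: m = ln(L1/L2) / ln(S2/S1)
Step 1: ln(L1/L2) = ln(10/100) = -2.30259
Step 2: S2/S1 = 733/1123 = 0.65272
Step 3: ln(S2/S1) = ln(0.65272) = -0.42661
Step 4: m = -2.30259 / -0.42661 = 5.40

5.40 (Weibull m)


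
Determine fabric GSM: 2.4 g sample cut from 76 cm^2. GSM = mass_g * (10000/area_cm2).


Formula: GSM = mass_g / area_m2
Step 1: Convert area: 76 cm^2 = 76 / 10000 = 0.0076 m^2
Step 2: GSM = 2.4 g / 0.0076 m^2 = 315.8 g/m^2

315.8 g/m^2


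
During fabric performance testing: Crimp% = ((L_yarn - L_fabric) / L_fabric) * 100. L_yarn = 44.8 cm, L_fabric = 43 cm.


Formula: Crimp% = ((L_yarn - L_fabric) / L_fabric) * 100
Step 1: Extension = 44.8 - 43 = 1.8 cm
Step 2: Crimp% = (1.8 / 43) * 100
Step 3: Crimp% = 0.04186 * 100 = 4.186% ≈ 4.2%

4.2%


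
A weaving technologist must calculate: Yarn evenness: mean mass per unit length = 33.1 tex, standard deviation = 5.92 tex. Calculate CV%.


Formula: CV% = (standard deviation / mean) * 100
Step 1: Ratio = 5.92 / 33.1 = 0.178852
Step 2: CV% = 0.178852 * 100 = 17.8852% ≈ 17.9%

17.9%


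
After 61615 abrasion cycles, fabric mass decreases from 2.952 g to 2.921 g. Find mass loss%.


Formula: Mass loss% = ((m_before - m_after) / m_before) * 100
Step 1: Mass loss = 2.952 - 2.921 = 0.031 g
Step 2: Ratio = 0.031 / 2.952 = 0.0105014
Step 3: Mass loss% = 0.0105014 * 100 = 1.05014% ≈ 1.05%

1.05%


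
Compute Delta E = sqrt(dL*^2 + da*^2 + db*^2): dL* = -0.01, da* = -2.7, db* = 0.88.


Formula: Delta E = sqrt(dL*^2 + da*^2 + db*^2)
Step 1: dL*^2 = (-0.01)^2 = 0.0001
Step 2: da*^2 = (-2.7)^2 = 7.29
Step 3: db*^2 = 0.88^2 = 0.7744
Step 4: Sum = 0.0001 + 7.29 + 0.7744 = 8.0645
Step 5: Delta E = sqrt(8.0645) = 2.84

2.84 Delta E


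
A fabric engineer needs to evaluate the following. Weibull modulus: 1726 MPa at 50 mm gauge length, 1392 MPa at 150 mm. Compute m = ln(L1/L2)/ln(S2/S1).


Formula: m = ln(L1/L2) / ln(S2/S1)
Step 1: ln(L1/L2) = ln(50/150) = -1.09861
Step 2: S2/S1 = 1392/1726 = 0.80649
Step 3: ln(S2/S1) = ln(0.80649) = -0.21506
Step 4: m = -1.09861 / -0.21506 = 5.11

5.11 (Weibull m)


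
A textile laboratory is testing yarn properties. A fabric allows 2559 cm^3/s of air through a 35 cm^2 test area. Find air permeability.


Formula: Air Permeability = Airflow / Test Area
AP = 2559 cm^3/s / 35 cm^2
AP = 73.1 cm^3/s/cm^2

73.1 cm^3/s/cm^2


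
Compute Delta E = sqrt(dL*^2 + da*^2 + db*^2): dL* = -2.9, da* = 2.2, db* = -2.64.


Formula: Delta E = sqrt(dL*^2 + da*^2 + db*^2)
Step 1: dL*^2 = (-2.9)^2 = 8.41
Step 2: da*^2 = 2.2^2 = 4.84
Step 3: db*^2 = (-2.64)^2 = 6.9696
Step 4: Sum = 8.41 + 4.84 + 6.9696 = 20.2196
Step 5: Delta E = sqrt(20.2196) = 4.5

4.5 Delta E


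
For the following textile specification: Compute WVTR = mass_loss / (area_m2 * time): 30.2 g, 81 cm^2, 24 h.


Formula: WVTR = mass_loss / (area * time)
Step 1: Convert area: 81 cm^2 = 0.0081 m^2
Step 2: WVTR = 30.2 g / (0.0081 m^2 * 24 h)
Step 3: WVTR = 30.2 / 0.1944 = 155.3 g/m^2/h

155.3 g/m^2/h


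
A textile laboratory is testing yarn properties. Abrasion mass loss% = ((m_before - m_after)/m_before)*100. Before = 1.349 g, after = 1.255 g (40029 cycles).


Formula: Mass loss% = ((m_before - m_after) / m_before) * 100
Step 1: Mass loss = 1.349 - 1.255 = 0.094 g
Step 2: Ratio = 0.094 / 1.349 = 0.0696812
Step 3: Mass loss% = 0.0696812 * 100 = 6.96812% ≈ 6.97%

6.97%


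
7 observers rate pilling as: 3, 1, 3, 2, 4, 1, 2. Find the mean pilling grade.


Formula: Mean = sum / count
Sum = 3 + 1 + 3 + 2 + 4 + 1 + 2 = 16
Mean = 16 / 7 = 2.3

2.3


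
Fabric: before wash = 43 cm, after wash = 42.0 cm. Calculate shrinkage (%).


Formula: Shrinkage% = ((L_before - L_after) / L_before) * 100
Step 1: Shrinkage = 43 - 42.0 = 1.0 cm
Step 2: Shrinkage% = (1.0 / 43) * 100
Step 3: Shrinkage% = 0.023256 * 100 = 2.3256% ≈ 2.3%

2.3%


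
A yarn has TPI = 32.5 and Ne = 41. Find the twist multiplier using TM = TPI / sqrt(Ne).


Formula: TM = TPI / sqrt(Ne)
Step 1: sqrt(Ne) = sqrt(41) = 6.4031
Step 2: TM = 32.5 / 6.4031 = 5.08

5.08 TM


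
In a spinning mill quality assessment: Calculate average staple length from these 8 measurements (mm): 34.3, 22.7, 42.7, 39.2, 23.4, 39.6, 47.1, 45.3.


Formula: Mean = sum of lengths / count
Sum = 34.3 + 22.7 + 42.7 + 39.2 + 23.4 + 39.6 + 47.1 + 45.3
Sum = 294.3 mm
Mean = 294.3 / 8 = 36.79 mm

36.79 mm


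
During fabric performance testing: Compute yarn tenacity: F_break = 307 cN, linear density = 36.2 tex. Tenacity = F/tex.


Formula: Tenacity = Breaking force / Linear density
Tenacity = 307 cN / 36.2 tex
Tenacity = 8.48 cN/tex

8.48 cN/tex


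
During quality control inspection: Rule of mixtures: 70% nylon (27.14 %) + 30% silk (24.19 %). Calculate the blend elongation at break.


Formula: Blend property = (fraction_A * property_A) + (fraction_B * property_B)
Step 1: Contribution A = 70/100 * 27.14 % = 18.998 %
Step 2: Contribution B = 30/100 * 24.19 % = 7.257 %
Step 3: Blend elongation at break = 18.998 + 7.257 = 26.255 %

26.255 %


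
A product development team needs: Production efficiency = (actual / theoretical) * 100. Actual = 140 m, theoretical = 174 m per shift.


Formula: Efficiency% = (Actual output / Theoretical output) * 100
Efficiency% = (140 / 174) * 100
Efficiency% = 0.804598 * 100 = 80.4598% ≈ 80.5%

80.5%


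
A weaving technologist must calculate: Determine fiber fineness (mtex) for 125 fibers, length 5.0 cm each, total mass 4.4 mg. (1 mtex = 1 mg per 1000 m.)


Formula: fineness (mtex) = mass (mg) / total length (km) = (mass_mg / total_length_m) * 1000
Step 1: Convert fiber length: 5.0 cm = 0.05 m
Step 2: Total fiber length = 125 * 0.05 = 6.25 m
Step 3: Linear density = 4.4 mg / 6.25 m = 0.7040 mg/m
Step 4: fineness = 0.7040 * 1000 = 704.0 mtex

704.0 mtex


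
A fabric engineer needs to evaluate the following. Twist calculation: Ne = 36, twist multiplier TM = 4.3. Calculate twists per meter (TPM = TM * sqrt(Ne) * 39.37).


Formula: TPM = TM * sqrt(Ne) * 39.37
Step 1: sqrt(Ne) = sqrt(36) = 6
Step 2: TM * sqrt(Ne) = 4.3 * 6 = 25.8
Step 3: TPM = 25.8 * 39.37 = 1016 twists/m

1016 twists/m


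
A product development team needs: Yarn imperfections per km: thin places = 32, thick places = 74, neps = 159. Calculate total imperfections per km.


Formula: Total = thin places + thick places + neps
Total = 32 + 74 + 159
Total = 265 imperfections/km

265 imperfections/km
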